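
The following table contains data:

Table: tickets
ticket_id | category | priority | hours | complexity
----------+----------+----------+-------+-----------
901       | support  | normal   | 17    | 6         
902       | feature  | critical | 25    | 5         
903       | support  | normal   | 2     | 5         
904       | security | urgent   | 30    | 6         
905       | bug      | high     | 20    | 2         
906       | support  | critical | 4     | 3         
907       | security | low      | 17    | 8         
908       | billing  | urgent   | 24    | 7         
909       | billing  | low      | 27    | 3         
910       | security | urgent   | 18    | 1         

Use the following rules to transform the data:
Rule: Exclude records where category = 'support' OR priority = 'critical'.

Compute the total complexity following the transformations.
27

Step 1: Find records where category = 'support' OR priority = 'critical'
Step 2: 4 records match, summing to 19
Step 3: Original sum: 46
Step 4: Remaining sum = 46 - 19 = 27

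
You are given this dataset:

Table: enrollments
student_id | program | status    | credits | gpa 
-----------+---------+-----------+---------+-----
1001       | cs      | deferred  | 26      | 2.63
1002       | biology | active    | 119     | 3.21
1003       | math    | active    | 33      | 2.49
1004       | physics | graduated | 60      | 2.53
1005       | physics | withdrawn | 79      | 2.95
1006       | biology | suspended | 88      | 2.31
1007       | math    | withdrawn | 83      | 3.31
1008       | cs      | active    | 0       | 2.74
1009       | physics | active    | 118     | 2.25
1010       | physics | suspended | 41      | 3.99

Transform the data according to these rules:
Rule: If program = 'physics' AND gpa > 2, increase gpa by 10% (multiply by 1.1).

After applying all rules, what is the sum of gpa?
29.58

Step 1: Find records where program = 'physics' AND gpa > 2
Step 2: 4 records match, summing to 11.72
Step 3: After multiplier: 11.72 × 1.1 = 12.89
Step 4: Unaffected records sum: 16.69
Step 5: Final sum = 12.89 + 16.69 = 29.58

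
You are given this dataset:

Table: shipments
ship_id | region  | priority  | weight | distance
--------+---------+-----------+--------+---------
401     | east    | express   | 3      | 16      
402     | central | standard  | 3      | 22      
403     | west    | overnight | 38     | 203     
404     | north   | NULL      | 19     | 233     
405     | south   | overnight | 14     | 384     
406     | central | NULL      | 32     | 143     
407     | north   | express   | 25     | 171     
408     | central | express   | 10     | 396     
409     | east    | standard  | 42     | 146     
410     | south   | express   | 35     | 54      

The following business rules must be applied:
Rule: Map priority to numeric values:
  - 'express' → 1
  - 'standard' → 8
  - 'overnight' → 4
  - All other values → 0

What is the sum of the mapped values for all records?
28

Step 1: Apply mapping to each record
Step 2: Count by status:
  'express': 4 records × 1 = 4
  'standard': 2 records × 8 = 16
  'overnight': 2 records × 4 = 8
Step 3: Sum all mapped values = 28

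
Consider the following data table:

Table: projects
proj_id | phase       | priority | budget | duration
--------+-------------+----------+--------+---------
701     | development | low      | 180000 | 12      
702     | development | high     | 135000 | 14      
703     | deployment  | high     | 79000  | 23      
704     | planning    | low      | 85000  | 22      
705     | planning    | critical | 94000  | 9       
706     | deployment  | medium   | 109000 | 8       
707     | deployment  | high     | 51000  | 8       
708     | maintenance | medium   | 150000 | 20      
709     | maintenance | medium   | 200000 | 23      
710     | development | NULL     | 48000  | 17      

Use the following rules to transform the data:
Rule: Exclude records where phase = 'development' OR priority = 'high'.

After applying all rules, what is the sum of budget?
638000

Step 1: Find records where phase = 'development' OR priority = 'high'
Step 2: 5 records match, summing to 493000
Step 3: Original sum: 1131000
Step 4: Remaining sum = 1131000 - 493000 = 638000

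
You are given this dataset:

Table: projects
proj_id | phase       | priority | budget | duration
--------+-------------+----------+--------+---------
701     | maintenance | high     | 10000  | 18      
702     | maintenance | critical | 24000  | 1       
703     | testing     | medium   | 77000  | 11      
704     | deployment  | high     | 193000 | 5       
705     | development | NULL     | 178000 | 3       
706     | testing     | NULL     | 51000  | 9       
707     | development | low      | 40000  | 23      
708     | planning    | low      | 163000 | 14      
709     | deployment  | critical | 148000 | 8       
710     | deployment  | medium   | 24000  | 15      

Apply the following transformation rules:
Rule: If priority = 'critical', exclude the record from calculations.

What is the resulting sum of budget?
736000

Step 1: Identify records where priority = 'critical'
Step 2: The excluded records sum to 172000
Step 3: Original total budget = 908000
Step 4: Remaining total = 908000 - 172000 = 736000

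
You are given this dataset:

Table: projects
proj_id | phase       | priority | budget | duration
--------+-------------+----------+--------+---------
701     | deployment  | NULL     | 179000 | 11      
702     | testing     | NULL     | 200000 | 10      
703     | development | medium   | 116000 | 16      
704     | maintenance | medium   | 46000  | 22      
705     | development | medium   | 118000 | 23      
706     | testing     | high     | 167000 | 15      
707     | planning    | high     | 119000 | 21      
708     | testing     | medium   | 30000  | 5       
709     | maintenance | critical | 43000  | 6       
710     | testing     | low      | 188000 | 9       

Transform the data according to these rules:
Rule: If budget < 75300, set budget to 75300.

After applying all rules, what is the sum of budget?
1312900

Step 1: 3 records have budget < 75300
Step 2: These records originally summed to 119000
Step 3: After setting to minimum: 3 × 75300 = 225900
Step 4: Unaffected records sum: 1087000
Step 5: Final sum = 225900 + 1087000 = 1312900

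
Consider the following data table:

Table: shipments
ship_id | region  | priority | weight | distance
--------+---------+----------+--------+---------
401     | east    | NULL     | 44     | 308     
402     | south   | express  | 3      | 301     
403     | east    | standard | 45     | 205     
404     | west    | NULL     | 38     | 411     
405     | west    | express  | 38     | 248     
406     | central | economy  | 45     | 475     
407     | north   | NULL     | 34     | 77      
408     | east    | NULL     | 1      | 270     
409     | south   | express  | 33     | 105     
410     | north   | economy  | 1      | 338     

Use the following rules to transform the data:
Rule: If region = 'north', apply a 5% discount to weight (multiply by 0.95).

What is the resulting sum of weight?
280.25

Step 1: Records with region = 'north' have total weight = 35
Step 2: Apply multiplier: 35 × 0.95 = 33.25
Step 3: Other records total: 247
Step 4: Final sum = 33.25 + 247 = 280.25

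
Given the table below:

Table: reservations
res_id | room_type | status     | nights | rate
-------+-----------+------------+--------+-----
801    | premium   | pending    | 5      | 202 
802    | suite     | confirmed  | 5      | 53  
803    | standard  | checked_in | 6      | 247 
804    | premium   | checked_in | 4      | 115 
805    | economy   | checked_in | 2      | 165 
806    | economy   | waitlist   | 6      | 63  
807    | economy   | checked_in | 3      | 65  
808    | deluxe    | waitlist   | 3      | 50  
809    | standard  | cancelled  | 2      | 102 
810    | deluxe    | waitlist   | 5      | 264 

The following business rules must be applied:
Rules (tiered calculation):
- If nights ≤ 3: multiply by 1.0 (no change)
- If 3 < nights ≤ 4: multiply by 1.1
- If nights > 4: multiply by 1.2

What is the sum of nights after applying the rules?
46.8

Step 1: Tier 1 (nights ≤ 3): 4 records, sum = 10 × 1.0 = 10.0
Step 2: Tier 2 (3 < nights ≤ 4): 1 records, sum = 4 × 1.1 = 4.4
Step 3: Tier 3 (nights > 4): 5 records, sum = 27 × 1.2 = 32.4
Step 4: Final sum = 10.0 + 4.4 + 32.4 = 46.8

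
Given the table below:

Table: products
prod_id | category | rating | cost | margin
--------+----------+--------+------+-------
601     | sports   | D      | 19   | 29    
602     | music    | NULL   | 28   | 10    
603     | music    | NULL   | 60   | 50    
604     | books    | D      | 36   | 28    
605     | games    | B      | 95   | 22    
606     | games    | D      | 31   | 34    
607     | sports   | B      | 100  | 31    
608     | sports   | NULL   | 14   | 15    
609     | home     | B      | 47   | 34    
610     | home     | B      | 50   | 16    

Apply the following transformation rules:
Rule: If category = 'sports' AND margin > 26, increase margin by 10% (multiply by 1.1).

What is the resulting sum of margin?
275.0

Step 1: Find records where category = 'sports' AND margin > 26
Step 2: 2 records match, summing to 60
Step 3: After multiplier: 60 × 1.1 = 66.0
Step 4: Unaffected records sum: 209
Step 5: Final sum = 66.0 + 209 = 275.0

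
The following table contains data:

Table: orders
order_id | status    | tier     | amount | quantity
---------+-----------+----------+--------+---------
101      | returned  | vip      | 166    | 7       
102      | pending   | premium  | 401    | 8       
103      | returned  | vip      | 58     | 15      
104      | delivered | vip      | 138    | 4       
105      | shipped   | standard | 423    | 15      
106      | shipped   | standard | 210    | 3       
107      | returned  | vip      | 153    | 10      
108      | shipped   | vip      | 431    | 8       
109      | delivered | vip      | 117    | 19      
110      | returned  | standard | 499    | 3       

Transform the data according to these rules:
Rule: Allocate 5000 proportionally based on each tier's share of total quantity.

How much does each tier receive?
premium: 434.78, standard: 1141.3, vip: 3423.91

Step 1: Calculate total quantity = 92
Step 2: Calculate each tier's proportion:
  premium: 8/92 = 8.70% → 434.78
  standard: 21/92 = 22.83% → 1141.3
  vip: 63/92 = 68.48% → 3423.91
Step 3: Verify: sum of allocations ≈ 5000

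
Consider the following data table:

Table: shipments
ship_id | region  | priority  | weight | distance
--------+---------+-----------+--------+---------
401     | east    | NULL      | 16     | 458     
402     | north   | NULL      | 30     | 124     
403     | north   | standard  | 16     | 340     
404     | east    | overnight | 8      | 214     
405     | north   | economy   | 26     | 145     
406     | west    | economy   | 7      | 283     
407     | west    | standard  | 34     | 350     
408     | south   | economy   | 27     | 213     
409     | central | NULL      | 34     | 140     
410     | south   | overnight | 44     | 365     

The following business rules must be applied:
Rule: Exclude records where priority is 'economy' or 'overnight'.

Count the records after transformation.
5

Step 1: Count records to exclude
  - 3 (economy) + 2 (overnight) = 5 records
Step 2: Total records: 10
Step 3: Remaining = 10 - 5 = 5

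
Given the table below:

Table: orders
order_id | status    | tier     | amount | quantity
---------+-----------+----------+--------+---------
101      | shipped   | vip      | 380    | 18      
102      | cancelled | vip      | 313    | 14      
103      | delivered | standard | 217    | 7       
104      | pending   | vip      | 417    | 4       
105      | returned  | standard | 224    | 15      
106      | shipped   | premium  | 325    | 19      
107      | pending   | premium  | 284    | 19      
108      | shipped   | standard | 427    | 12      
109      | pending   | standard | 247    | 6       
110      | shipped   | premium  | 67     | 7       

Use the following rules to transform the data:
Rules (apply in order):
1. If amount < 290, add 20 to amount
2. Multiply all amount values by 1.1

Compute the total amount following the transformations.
3301.1

Step 1: Apply Rule 1 - Add 20 to records with amount < 290
  - 5 records affected: 1039 + (5 × 20) = 1139
  - Unaffected records: 1862
  - Sum after Rule 1: 3001
Step 2: Apply Rule 2 - Multiply all by 1.1
  - 3001 × 1.1 = 3301.1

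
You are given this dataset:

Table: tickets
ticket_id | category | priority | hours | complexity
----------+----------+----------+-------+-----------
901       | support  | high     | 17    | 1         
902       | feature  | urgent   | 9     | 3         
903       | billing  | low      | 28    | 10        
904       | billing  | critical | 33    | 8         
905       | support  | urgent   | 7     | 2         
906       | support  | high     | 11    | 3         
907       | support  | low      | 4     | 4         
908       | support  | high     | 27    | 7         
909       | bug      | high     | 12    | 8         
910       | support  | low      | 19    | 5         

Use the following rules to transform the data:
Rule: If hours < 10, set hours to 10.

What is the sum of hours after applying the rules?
177

Step 1: 3 records have hours < 10
Step 2: These records originally summed to 20
Step 3: After setting to minimum: 3 × 10 = 30
Step 4: Unaffected records sum: 147
Step 5: Final sum = 30 + 147 = 177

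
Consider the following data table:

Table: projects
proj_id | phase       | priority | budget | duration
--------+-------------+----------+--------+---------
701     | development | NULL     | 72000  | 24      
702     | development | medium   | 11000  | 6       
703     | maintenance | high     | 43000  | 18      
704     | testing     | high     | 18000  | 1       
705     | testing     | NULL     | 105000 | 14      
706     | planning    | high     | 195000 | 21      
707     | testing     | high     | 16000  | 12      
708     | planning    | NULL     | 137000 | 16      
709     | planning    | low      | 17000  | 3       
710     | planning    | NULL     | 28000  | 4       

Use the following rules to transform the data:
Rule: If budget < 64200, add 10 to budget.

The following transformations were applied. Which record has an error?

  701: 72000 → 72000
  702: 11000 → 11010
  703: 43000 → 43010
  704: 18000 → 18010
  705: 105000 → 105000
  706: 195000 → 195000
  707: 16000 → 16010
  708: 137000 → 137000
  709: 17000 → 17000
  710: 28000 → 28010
Record 709 has an error. The correct transformed value should be 17010, not 17000.

Step 1: Check each record against the rule
Step 2: Record 709 has budget = 17000
Step 3: Since 17000 < 64200, the bonus should have been applied
Step 4: Correct value = 17010, but claimed value = 17000
Conclusion: Record 709 has the error.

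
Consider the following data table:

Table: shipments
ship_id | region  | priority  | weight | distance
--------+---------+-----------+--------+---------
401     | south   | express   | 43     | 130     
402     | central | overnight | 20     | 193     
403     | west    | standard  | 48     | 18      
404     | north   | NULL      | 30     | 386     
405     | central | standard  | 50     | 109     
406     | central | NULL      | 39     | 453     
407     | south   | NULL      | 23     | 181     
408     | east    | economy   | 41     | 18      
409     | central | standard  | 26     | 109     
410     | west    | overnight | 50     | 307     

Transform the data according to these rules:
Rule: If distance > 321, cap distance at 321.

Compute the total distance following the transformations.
1707

Step 1: 2 records have distance > 321
Step 2: These records originally summed to 839
Step 3: After capping: 2 × 321 = 642
Step 4: Unaffected records sum: 1065
Step 5: Final sum = 642 + 1065 = 1707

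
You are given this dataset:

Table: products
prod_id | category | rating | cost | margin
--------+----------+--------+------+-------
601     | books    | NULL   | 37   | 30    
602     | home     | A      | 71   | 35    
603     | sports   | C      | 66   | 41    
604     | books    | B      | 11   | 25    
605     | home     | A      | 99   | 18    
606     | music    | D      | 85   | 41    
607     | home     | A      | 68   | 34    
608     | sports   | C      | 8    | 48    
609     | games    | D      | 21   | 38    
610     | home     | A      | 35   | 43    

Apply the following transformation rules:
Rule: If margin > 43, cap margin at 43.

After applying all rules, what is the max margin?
43

Step 1: Original maximum margin = 48
Step 2: Apply cap at 43
Step 3: 1 records had margin > 43 and were capped
Step 4: Maximum after transformation = 43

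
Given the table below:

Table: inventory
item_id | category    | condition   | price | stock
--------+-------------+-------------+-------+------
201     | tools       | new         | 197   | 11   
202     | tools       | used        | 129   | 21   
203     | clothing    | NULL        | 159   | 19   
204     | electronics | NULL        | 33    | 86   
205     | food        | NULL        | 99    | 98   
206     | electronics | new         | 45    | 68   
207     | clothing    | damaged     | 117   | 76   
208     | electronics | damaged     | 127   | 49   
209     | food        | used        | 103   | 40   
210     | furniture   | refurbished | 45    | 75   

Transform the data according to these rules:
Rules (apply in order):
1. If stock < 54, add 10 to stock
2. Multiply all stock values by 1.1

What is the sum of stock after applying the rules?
652.3

Step 1: Apply Rule 1 - Add 10 to records with stock < 54
  - 5 records affected: 140 + (5 × 10) = 190
  - Unaffected records: 403
  - Sum after Rule 1: 593
Step 2: Apply Rule 2 - Multiply all by 1.1
  - 593 × 1.1 = 652.3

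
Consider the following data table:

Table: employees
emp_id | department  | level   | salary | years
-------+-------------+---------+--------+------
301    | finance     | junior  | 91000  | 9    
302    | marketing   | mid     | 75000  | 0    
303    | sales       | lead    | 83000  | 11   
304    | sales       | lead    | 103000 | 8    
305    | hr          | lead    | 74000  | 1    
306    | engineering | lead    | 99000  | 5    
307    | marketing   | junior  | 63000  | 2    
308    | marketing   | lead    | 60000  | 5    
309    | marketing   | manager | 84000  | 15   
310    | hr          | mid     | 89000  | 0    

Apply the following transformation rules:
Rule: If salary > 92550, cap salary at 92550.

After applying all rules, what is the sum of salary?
804100

Step 1: 2 records have salary > 92550
Step 2: These records originally summed to 202000
Step 3: After capping: 2 × 92550 = 185100
Step 4: Unaffected records sum: 619000
Step 5: Final sum = 185100 + 619000 = 804100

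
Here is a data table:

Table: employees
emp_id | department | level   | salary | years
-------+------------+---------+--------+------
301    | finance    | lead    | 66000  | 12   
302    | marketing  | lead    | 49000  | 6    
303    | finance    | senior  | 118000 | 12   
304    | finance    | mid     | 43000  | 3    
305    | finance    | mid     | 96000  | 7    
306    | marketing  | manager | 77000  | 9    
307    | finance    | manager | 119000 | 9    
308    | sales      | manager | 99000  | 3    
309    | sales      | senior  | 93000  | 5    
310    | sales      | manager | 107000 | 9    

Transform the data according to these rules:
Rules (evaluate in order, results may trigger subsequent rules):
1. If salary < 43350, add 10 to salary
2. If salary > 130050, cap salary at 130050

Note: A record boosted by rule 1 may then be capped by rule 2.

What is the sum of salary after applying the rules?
867010

Step 1: Apply rule 1 to records with salary < 43350
  - 1 records get bonus of 10
  - Of these, 0 records then exceed 130050 and get capped
Step 2: Apply rule 2 to records with salary > 130050
  - 0 records (original) are capped
Step 3: Calculate final sum = 867010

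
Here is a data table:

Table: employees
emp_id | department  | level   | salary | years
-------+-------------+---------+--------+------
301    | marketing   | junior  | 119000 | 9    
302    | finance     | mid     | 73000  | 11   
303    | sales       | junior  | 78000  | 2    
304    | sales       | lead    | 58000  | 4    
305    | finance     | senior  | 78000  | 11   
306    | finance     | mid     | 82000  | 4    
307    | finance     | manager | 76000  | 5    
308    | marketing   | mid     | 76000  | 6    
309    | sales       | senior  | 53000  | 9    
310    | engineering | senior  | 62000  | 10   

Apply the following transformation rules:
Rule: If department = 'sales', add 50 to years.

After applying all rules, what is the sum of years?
221

Step 1: Count records where department = 'sales': 3
Step 2: Total bonus added: 3 × 50 = 150
Step 3: Original sum of years: 71
Step 4: Final sum = 71 + 150 = 221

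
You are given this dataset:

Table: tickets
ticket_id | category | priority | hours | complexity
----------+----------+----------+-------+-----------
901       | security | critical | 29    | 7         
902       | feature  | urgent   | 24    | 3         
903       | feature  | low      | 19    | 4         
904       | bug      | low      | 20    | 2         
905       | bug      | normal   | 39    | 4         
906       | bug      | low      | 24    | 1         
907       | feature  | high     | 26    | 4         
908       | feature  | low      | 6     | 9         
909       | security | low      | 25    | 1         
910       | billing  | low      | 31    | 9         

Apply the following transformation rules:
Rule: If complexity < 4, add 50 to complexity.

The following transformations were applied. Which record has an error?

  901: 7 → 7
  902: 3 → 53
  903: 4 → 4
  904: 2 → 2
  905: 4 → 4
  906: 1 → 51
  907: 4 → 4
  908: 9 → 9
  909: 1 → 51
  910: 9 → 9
Record 904 has an error. The correct transformed value should be 52, not 2.

Step 1: Check each record against the rule
Step 2: Record 904 has complexity = 2
Step 3: Since 2 < 4, the bonus should have been applied
Step 4: Correct value = 52, but claimed value = 2
Conclusion: Record 904 has the error.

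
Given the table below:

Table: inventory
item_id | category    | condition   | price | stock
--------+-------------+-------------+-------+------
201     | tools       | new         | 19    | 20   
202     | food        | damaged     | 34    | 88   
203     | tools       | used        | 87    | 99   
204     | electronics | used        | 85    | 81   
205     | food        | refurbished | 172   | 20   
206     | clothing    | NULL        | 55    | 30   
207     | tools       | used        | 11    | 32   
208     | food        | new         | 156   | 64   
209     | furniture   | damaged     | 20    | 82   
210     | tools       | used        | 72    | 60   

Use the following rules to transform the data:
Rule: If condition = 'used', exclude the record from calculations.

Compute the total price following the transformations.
456

Step 1: Identify records where condition = 'used'
Step 2: The excluded records sum to 255
Step 3: Original total price = 711
Step 4: Remaining total = 711 - 255 = 456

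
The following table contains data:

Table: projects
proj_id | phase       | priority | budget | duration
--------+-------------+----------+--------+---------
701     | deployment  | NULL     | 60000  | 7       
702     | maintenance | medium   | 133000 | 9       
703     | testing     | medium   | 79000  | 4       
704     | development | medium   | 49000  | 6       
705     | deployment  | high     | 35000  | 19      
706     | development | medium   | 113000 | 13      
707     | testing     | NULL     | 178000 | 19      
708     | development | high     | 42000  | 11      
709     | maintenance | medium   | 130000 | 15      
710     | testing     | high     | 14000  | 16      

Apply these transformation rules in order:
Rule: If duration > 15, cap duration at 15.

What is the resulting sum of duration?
110

Step 1: 3 records have duration > 15
Step 2: These records originally summed to 54
Step 3: After capping: 3 × 15 = 45
Step 4: Unaffected records sum: 65
Step 5: Final sum = 45 + 65 = 110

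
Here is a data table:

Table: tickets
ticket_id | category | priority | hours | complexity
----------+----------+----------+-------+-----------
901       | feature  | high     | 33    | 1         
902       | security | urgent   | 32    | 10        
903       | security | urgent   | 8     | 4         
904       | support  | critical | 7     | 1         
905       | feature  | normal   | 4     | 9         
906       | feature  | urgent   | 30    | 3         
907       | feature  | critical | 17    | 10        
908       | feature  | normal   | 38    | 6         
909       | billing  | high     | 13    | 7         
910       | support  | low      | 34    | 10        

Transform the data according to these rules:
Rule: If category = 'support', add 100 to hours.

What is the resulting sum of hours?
416

Step 1: Count records where category = 'support': 2
Step 2: Total bonus added: 2 × 100 = 200
Step 3: Original sum of hours: 216
Step 4: Final sum = 216 + 200 = 416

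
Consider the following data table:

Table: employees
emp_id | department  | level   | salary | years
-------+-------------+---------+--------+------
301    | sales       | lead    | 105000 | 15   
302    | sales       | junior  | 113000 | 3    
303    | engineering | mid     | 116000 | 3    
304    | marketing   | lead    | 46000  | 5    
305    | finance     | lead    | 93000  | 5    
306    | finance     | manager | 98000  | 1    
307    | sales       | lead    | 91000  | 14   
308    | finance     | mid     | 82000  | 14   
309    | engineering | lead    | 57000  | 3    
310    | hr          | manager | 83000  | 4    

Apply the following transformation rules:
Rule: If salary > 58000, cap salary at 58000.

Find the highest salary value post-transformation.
58000

Step 1: Original maximum salary = 116000
Step 2: Apply cap at 58000
Step 3: 8 records had salary > 58000 and were capped
Step 4: Maximum after transformation = 58000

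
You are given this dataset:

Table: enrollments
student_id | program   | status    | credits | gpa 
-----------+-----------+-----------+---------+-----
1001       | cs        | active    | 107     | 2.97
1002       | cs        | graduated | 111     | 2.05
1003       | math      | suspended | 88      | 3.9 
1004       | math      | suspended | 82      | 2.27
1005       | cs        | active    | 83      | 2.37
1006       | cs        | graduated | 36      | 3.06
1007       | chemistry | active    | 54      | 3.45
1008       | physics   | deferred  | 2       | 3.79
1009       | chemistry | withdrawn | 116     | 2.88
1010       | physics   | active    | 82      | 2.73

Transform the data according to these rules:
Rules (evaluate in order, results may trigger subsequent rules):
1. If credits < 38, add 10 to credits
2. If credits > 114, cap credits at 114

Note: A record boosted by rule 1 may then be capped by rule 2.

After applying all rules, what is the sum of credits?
779

Step 1: Apply rule 1 to records with credits < 38
  - 2 records get bonus of 10
  - Of these, 0 records then exceed 114 and get capped
Step 2: Apply rule 2 to records with credits > 114
  - 1 records (original) are capped
Step 3: Calculate final sum = 779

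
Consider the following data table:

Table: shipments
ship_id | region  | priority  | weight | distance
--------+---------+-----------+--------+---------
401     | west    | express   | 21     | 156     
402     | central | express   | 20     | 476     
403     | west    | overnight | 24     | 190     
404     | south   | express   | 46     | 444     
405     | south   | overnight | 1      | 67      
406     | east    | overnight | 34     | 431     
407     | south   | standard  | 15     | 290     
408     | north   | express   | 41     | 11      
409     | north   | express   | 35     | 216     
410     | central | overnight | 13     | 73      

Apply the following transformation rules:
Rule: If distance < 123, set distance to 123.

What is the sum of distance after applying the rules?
2572

Step 1: 3 records have distance < 123
Step 2: These records originally summed to 151
Step 3: After setting to minimum: 3 × 123 = 369
Step 4: Unaffected records sum: 2203
Step 5: Final sum = 369 + 2203 = 2572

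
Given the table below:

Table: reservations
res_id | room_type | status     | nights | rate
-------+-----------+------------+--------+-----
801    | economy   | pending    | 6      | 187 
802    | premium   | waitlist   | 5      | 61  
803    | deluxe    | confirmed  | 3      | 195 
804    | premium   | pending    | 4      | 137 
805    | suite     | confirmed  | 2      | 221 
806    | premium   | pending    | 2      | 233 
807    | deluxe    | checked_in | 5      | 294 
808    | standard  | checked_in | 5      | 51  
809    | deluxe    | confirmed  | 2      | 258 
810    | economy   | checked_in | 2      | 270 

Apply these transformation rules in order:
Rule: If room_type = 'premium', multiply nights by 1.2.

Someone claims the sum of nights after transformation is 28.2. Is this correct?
No, the correct result is 38.2.

Step 1: Calculate the correct sum after transformation
Step 2: Apply multiplier 1.2 to records where room_type = 'premium'
Step 3: Correct result = 38.2
Step 4: Claimed result = 28.2
Step 5: 38.2 ≠ 28.2
Conclusion: The claimed result is incorrect. The correct answer is 38.2.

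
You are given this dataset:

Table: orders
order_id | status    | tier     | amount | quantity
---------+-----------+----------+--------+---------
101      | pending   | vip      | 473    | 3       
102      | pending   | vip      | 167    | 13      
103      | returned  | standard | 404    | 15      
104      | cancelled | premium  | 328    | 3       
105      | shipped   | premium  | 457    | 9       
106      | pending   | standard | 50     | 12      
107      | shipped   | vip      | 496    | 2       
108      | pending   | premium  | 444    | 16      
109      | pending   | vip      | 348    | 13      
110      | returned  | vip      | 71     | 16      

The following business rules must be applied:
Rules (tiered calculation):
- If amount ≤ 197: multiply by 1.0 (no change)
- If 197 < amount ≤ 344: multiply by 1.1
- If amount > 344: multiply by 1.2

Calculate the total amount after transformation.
3795.2

Step 1: Tier 1 (amount ≤ 197): 3 records, sum = 288 × 1.0 = 288.0
Step 2: Tier 2 (197 < amount ≤ 344): 1 records, sum = 328 × 1.1 = 360.8
Step 3: Tier 3 (amount > 344): 6 records, sum = 2622 × 1.2 = 3146.4
Step 4: Final sum = 288.0 + 360.8 + 3146.4 = 3795.2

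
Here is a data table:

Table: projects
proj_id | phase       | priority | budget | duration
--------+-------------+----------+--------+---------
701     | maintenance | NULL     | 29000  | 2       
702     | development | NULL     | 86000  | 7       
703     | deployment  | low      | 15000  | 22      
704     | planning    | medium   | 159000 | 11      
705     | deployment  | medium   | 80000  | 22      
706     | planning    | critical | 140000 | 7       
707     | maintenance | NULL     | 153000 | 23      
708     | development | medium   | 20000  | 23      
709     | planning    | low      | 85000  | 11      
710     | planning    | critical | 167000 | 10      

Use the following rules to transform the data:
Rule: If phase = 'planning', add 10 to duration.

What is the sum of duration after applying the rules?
178

Step 1: Count records where phase = 'planning': 4
Step 2: Total bonus added: 4 × 10 = 40
Step 3: Original sum of duration: 138
Step 4: Final sum = 138 + 40 = 178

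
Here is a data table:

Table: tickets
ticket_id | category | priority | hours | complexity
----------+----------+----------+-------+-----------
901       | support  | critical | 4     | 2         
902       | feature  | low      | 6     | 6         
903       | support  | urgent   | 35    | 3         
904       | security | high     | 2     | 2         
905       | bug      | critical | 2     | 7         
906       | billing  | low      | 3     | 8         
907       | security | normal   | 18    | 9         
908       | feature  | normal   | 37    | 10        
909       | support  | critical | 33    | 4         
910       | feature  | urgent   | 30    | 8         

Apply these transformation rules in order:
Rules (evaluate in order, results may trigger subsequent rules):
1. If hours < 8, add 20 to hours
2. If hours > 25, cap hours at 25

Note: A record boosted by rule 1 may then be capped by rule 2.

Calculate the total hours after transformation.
234

Step 1: Apply rule 1 to records with hours < 8
  - 5 records get bonus of 20
  - Of these, 1 records then exceed 25 and get capped
Step 2: Apply rule 2 to records with hours > 25
  - 4 records (original) are capped
Step 3: Calculate final sum = 234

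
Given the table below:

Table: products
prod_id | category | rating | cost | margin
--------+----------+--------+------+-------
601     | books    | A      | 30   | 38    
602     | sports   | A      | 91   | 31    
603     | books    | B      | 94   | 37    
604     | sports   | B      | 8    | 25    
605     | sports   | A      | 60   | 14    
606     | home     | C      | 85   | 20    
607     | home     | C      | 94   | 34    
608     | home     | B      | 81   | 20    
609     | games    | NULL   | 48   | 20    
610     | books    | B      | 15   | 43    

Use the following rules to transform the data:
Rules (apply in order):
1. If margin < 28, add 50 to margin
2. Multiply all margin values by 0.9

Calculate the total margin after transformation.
478.8

Step 1: Apply Rule 1 - Add 50 to records with margin < 28
  - 5 records affected: 99 + (5 × 50) = 349
  - Unaffected records: 183
  - Sum after Rule 1: 532
Step 2: Apply Rule 2 - Multiply all by 0.9
  - 532 × 0.9 = 478.8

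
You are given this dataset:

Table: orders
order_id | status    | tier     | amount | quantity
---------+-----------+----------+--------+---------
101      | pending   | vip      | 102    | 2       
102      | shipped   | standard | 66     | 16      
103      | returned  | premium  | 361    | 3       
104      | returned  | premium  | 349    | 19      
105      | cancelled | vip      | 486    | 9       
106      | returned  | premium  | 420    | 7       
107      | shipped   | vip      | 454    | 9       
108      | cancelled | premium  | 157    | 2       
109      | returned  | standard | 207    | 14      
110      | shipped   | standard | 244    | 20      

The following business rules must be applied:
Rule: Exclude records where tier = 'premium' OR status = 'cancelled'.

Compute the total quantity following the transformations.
61

Step 1: Find records where tier = 'premium' OR status = 'cancelled'
Step 2: 5 records match, summing to 40
Step 3: Original sum: 101
Step 4: Remaining sum = 101 - 40 = 61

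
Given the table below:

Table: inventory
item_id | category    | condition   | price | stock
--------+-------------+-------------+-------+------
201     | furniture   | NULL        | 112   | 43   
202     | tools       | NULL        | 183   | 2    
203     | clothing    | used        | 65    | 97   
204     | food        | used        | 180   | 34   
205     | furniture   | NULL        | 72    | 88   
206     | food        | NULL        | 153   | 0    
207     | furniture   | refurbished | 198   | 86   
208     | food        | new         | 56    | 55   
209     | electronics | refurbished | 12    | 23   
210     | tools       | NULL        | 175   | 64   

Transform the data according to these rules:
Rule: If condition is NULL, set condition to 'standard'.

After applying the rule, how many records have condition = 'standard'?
5

Step 1: Count records where condition IS NULL
Step 2: Found 5 records with NULL condition
Step 3: These records will have condition set to 'standard'
Step 4: Records already having condition = 'standard': 0
Step 5: Answer: 5 + 0 = 5 records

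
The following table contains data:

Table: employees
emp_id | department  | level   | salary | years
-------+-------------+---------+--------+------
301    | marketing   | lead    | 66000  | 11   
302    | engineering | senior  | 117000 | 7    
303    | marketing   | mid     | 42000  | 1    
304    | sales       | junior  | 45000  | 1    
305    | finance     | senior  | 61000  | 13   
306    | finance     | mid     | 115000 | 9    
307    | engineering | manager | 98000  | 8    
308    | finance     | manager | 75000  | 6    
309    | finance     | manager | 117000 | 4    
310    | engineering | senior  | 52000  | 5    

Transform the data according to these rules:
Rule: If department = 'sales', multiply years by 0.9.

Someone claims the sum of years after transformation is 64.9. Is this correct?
Yes, the result is correct.

Step 1: Calculate the correct sum after transformation
Step 2: Apply multiplier 0.9 to records where department = 'sales'
Step 3: Correct result = 64.9
Step 4: Claimed result = 64.9
Step 5: 64.9 = 64.9 ✓
Conclusion: The claimed result is correct.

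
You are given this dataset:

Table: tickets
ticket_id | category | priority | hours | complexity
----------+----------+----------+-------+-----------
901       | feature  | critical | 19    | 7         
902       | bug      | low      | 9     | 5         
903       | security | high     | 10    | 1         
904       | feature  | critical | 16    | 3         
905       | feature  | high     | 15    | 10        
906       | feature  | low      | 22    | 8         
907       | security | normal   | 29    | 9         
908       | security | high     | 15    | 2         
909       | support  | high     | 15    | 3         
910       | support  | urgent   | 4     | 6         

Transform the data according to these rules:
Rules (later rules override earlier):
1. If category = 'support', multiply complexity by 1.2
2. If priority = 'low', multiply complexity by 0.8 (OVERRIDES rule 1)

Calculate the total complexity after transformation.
53.2

Step 1: Rule 2 takes priority for records with priority = 'low'
  - 2 records: 13 × 0.8 = 10.4
Step 2: Rule 1 applies to remaining records with category = 'support'
  - 2 records: 9 × 1.2 = 10.8
Step 3: Other records unchanged: 32
Step 4: Final sum = 10.4 + 10.8 + 32 = 53.2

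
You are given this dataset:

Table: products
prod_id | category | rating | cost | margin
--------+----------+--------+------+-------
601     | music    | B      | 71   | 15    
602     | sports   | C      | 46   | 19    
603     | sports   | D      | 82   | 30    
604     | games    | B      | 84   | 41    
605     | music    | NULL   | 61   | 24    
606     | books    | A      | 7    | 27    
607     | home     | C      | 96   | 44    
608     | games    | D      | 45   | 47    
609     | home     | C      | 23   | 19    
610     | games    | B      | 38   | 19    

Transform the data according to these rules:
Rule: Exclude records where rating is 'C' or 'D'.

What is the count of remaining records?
5

Step 1: Count records to exclude
  - 3 (C) + 2 (D) = 5 records
Step 2: Total records: 10
Step 3: Remaining = 10 - 5 = 5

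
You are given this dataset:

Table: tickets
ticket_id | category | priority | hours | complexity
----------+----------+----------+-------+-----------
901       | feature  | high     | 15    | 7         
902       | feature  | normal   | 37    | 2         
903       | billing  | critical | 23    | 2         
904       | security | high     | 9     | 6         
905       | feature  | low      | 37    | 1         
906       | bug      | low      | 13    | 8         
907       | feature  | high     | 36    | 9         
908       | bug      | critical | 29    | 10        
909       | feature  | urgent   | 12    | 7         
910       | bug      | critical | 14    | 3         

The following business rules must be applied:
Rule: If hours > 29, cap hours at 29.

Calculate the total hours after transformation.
202

Step 1: 3 records have hours > 29
Step 2: These records originally summed to 110
Step 3: After capping: 3 × 29 = 87
Step 4: Unaffected records sum: 115
Step 5: Final sum = 87 + 115 = 202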